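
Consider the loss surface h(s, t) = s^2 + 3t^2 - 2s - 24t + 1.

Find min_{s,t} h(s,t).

-48

h(s,t) separates as P(s) + Q(t) + 1, so its minimum is min P + min Q + 1.
P'(s) = 2s - 2 vanishes at s ∈ {1}; Q'(t) = 6(t - 4) vanishes at t ∈ {4}.
Local minima of P (where P''>0): P(1)=-1. Local minima of Q: Q(4)=-48.
So the global minimum of h is P(1) + Q(4) + 1 = -1 − 48 + 1 = -48, attained at (1, 4).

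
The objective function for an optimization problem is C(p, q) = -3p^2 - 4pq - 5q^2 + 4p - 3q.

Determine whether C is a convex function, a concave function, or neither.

C is quadratic, so its Hessian is the constant matrix H = [[-6, -4], [-4, -10]].
det(H) = 44, tr(H) = -16.
det(H) > 0 and tr(H) < 0, so H is negative definite everywhere: concave.

concave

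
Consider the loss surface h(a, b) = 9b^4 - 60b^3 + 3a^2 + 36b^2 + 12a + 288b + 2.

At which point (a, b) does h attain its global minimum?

h(a,b) separates as P(a) + Q(b) + 2, so its minimum is min P + min Q + 2.
P'(a) = 6a + 12 vanishes at a ∈ {-2}; Q'(b) = 36(b - 4)(b - 2)(b + 1) vanishes at b ∈ {-1, 2, 4}.
Local minima of P (where P''>0): P(-2)=-12. Local minima of Q: Q(-1)=-183, Q(4)=192.
So the global minimum of h is P(-2) + Q(-1) + 2 = -12 − 183 + 2 = -193, attained at (-2, -1).

(-2, -1)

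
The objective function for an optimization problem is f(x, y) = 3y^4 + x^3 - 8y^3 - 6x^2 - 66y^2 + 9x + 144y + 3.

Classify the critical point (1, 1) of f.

local maximum

The mixed partial ∂²f/∂x∂y is 0, so the Hessian at any point is diag(f_xx, f_yy) = diag(6(x - 2), 12(3y^2 - 4y - 11)).
At (1, 1): H = diag(-6, -144).
Both eigenvalues are negative, so H is negative definite: a local maximum.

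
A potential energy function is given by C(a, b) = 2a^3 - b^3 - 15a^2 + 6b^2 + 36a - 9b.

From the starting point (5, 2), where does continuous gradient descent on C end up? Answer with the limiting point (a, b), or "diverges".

(3, 1)

C is separable, so gradient descent decouples: a follows -∂C/∂a, b follows -∂C/∂b.
∂C/∂a = 6(a - 3)(a - 2); at a=5 this is 36, so a decreases.
∂C/∂b = -3(b - 3)(b - 1); at b=2 this is 3, so b decreases.
a converges to its nearest critical value 3 (a local min of the a-part); b converges to 1. The iterate converges to (3, 1).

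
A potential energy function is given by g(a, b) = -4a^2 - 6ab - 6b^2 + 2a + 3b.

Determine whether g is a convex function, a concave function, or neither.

g is quadratic, so its Hessian is the constant matrix H = [[-8, -6], [-6, -12]].
det(H) = 60, tr(H) = -20.
det(H) > 0 and tr(H) < 0, so H is negative definite everywhere: concave.

concave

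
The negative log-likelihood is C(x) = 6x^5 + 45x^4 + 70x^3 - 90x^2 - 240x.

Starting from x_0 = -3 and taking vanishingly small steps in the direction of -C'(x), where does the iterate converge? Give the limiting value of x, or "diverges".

C'(x) = 30(x - 1)(x + 1)(x + 2)(x + 4), so C'(-3) = -240.
Gradient descent moves in the -C' direction, i.e. x is increasing.
The nearest critical point in that direction is x = -2, where C'' = 180 > 0 (a local minimum). The iterate converges there.

-2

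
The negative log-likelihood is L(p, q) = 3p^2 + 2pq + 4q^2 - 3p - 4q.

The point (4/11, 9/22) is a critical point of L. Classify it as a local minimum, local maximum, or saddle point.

local minimum

The Hessian of L is constant: H = [[6, 2], [2, 8]].
det(H) = 6·8 − 2² = 44.
det(H) > 0 and tr(H) = 14 > 0, so H is positive definite and the point is a local minimum.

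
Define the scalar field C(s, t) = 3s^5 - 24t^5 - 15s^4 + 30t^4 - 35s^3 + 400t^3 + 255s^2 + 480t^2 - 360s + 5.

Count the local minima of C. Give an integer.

4

C separates as a function of s plus a function of t, so ∇C=0 decouples.
∂C/∂s = 15(s - 4)(s - 2)(s - 1)(s + 3) = 0 at s ∈ {-3, 1, 2, 4}; ∂C/∂t = -120t(t - 4)(t + 1)(t + 2) = 0 at t ∈ {-2, -1, 0, 4}.
The Hessian is diagonal: diag(C_ss, C_tt). Second derivatives: C_ss(-3)=-2100, C_ss(1)=180, C_ss(2)=-150, C_ss(4)=630; C_tt(-2)=1440, C_tt(-1)=-600, C_tt(0)=960, C_tt(4)=-14400.
Local minima occur where both diagonal entries positive: (1, -2), (1, 0), (4, -2), (4, 0). Count: 4.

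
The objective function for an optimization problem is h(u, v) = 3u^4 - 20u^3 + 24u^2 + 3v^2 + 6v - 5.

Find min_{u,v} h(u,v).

-136

h(u,v) separates as P(u) + Q(v) − 5, so its minimum is min P + min Q − 5.
P'(u) = 12u(u - 4)(u - 1) vanishes at u ∈ {0, 1, 4}; Q'(v) = 6v + 6 vanishes at v ∈ {-1}.
Local minima of P (where P''>0): P(0)=0, P(4)=-128. Local minima of Q: Q(-1)=-3.
So the global minimum of h is P(4) + Q(-1) − 5 = -128 − 3 − 5 = -136, attained at (4, -1).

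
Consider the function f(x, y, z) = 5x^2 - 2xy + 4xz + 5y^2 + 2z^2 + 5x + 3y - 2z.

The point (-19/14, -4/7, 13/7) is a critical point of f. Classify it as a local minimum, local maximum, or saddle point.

The Hessian is constant: H = [[10, -2, 4], [-2, 10, 0], [4, 0, 4]].
Leading principal minors: Δ₁ = 10, Δ₂ = 96, Δ₃ = 224.
All leading minors are positive, so H is positive definite: a local minimum.

local minimum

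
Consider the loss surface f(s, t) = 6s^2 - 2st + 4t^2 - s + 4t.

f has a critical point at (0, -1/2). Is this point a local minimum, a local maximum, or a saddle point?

local minimum

The Hessian of f is constant: H = [[12, -2], [-2, 8]].
det(H) = 12·8 − (-2)² = 92.
det(H) > 0 and tr(H) = 20 > 0, so H is positive definite and the point is a local minimum.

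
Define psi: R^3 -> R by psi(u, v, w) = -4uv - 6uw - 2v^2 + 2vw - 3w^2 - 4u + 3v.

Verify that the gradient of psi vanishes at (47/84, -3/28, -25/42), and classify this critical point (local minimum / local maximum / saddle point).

saddle point

∇psi = (-4v - 6w - 4, -4u - 4v + 2w + 3, -6u + 2v - 6w); substituting (47/84, -3/28, -25/42) gives ∇psi = (0, 0, 0), so (47/84, -3/28, -25/42) is indeed a critical point.
The Hessian is constant: H = [[0, -4, -6], [-4, -4, 2], [-6, 2, -6]].
Leading principal minors: Δ₁ = 0, Δ₂ = -16, Δ₃ = 336.
The minors fit neither the all-positive nor the alternating-sign pattern, so H is indefinite: a saddle point.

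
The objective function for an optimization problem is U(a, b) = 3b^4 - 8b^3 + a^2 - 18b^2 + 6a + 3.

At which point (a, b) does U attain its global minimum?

(-3, 3)

U(a,b) separates as P(a) + Q(b) + 3, so its minimum is min P + min Q + 3.
P'(a) = 2a + 6 vanishes at a ∈ {-3}; Q'(b) = 12b(b - 3)(b + 1) vanishes at b ∈ {-1, 0, 3}.
Local minima of P (where P''>0): P(-3)=-9. Local minima of Q: Q(-1)=-7, Q(3)=-135.
So the global minimum of U is P(-3) + Q(3) + 3 = -9 − 135 + 3 = -141, attained at (-3, 3).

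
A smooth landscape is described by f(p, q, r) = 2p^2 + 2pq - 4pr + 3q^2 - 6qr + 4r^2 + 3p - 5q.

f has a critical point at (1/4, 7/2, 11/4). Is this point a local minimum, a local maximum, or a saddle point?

local minimum

The Hessian is constant: H = [[4, 2, -4], [2, 6, -6], [-4, -6, 8]].
Leading principal minors: Δ₁ = 4, Δ₂ = 20, Δ₃ = 16.
All leading minors are positive, so H is positive definite: a local minimum.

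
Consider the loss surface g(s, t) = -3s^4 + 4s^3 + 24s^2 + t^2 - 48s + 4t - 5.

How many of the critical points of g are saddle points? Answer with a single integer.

2

g separates as a function of s plus a function of t, so ∇g=0 decouples.
∂g/∂s = -12(s - 2)(s - 1)(s + 2) = 0 at s ∈ {-2, 1, 2}; ∂g/∂t = 2(t + 2) = 0 at t ∈ {-2}.
The Hessian is diagonal: diag(g_ss, g_tt). Second derivatives: g_ss(-2)=-144, g_ss(1)=36, g_ss(2)=-48; g_tt(-2)=2.
Saddle points occur where the two diagonal entries have opposite signs: (-2, -2), (2, -2). Count: 2.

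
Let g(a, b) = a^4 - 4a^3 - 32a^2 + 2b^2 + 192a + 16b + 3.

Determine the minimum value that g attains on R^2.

-797

g(a,b) separates as P(a) + Q(b) + 3, so its minimum is min P + min Q + 3.
P'(a) = 4(a - 4)(a - 3)(a + 4) vanishes at a ∈ {-4, 3, 4}; Q'(b) = 4b + 16 vanishes at b ∈ {-4}.
Local minima of P (where P''>0): P(-4)=-768, P(4)=256. Local minima of Q: Q(-4)=-32.
So the global minimum of g is P(-4) + Q(-4) + 3 = -768 − 32 + 3 = -797, attained at (-4, -4).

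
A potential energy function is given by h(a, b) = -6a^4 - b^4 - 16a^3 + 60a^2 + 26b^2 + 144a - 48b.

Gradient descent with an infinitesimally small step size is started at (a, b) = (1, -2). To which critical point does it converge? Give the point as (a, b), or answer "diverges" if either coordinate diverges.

h is separable, so gradient descent decouples: a follows -∂h/∂a, b follows -∂h/∂b.
∂h/∂a = -24(a - 2)(a + 1)(a + 3); at a=1 this is 192, so a decreases.
∂h/∂b = -4(b - 3)(b - 1)(b + 4); at b=-2 this is -120, so b increases.
a converges to its nearest critical value -1 (a local min of the a-part); b converges to 1. The iterate converges to (-1, 1).

(-1, 1)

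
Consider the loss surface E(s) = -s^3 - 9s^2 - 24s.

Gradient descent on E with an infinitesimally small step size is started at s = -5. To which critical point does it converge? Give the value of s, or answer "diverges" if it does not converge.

E'(s) = -3(s + 2)(s + 4), so E'(-5) = -9.
Gradient descent moves in the -E' direction, i.e. s is increasing.
The nearest critical point in that direction is s = -4, where E'' = 6 > 0 (a local minimum). The iterate converges there.

-4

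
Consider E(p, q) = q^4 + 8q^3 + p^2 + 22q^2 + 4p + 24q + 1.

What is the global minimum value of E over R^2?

E(p,q) separates as A(p) + B(q) + 1, so its minimum is min A + min B + 1.
A'(p) = 2p + 4 vanishes at p ∈ {-2}; B'(q) = 4(q + 1)(q + 2)(q + 3) vanishes at q ∈ {-3, -2, -1}.
Local minima of A (where A''>0): A(-2)=-4. Local minima of B: B(-3)=-9, B(-1)=-9.
So the global minimum of E is A(-2) + B(-3) + 1 = -4 − 9 + 1 = -12, attained at (-2, -3).

-12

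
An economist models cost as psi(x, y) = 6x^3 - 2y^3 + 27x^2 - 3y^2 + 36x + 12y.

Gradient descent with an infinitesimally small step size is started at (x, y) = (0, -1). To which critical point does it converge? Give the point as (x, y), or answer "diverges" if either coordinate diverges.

psi is separable, so gradient descent decouples: x follows -∂psi/∂x, y follows -∂psi/∂y.
∂psi/∂x = 18(x + 1)(x + 2); at x=0 this is 36, so x decreases.
∂psi/∂y = -6(y - 1)(y + 2); at y=-1 this is 12, so y decreases.
x converges to its nearest critical value -1 (a local min of the x-part); y converges to -2. The iterate converges to (-1, -2).

(-1, -2)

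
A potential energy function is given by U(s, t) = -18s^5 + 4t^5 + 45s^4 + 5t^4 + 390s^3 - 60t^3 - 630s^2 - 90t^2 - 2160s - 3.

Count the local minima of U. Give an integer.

U separates as a function of s plus a function of t, so ∇U=0 decouples.
∂U/∂s = -90(s - 4)(s - 2)(s + 1)(s + 3) = 0 at s ∈ {-3, -1, 2, 4}; ∂U/∂t = 20t(t - 3)(t + 1)(t + 3) = 0 at t ∈ {-3, -1, 0, 3}.
The Hessian is diagonal: diag(U_ss, U_tt). Second derivatives: U_ss(-3)=6300, U_ss(-1)=-2700, U_ss(2)=2700, U_ss(4)=-6300; U_tt(-3)=-720, U_tt(-1)=160, U_tt(0)=-180, U_tt(3)=1440.
Local minima occur where both diagonal entries positive: (-3, -1), (-3, 3), (2, -1), (2, 3). Count: 4.

4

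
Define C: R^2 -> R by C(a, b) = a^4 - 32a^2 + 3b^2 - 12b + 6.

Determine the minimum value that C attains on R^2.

-262

C(a,b) separates as P(a) + Q(b) + 6, so its minimum is min P + min Q + 6.
P'(a) = 4a(a - 4)(a + 4) vanishes at a ∈ {-4, 0, 4}; Q'(b) = 6b - 12 vanishes at b ∈ {2}.
Local minima of P (where P''>0): P(-4)=-256, P(4)=-256. Local minima of Q: Q(2)=-12.
So the global minimum of C is P(-4) + Q(2) + 6 = -256 − 12 + 6 = -262, attained at (-4, 2).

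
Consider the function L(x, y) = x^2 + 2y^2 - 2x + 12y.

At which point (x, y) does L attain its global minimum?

L(x,y) separates as P(x) + Q(y), so its minimum is min P + min Q.
P'(x) = 2x - 2 vanishes at x ∈ {1}; Q'(y) = 4y + 12 vanishes at y ∈ {-3}.
Local minima of P (where P''>0): P(1)=-1. Local minima of Q: Q(-3)=-18.
So the global minimum of L is P(1) + Q(-3) = -1 − 18 = -19, attained at (1, -3).

(1, -3)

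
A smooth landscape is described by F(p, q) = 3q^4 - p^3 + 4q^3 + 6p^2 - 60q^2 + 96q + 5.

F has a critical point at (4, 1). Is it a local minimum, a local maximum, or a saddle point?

local maximum

The mixed partial ∂²F/∂p∂q is 0, so the Hessian at any point is diag(F_pp, F_qq) = diag(6(-p + 2), 12(3q^2 + 2q - 10)).
At (4, 1): H = diag(-12, -60).
Both eigenvalues are negative, so H is negative definite: a local maximum.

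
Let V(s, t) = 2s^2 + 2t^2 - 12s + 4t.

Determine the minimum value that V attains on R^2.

-20

V(s,t) separates as P(s) + Q(t), so its minimum is min P + min Q.
P'(s) = 4s - 12 vanishes at s ∈ {3}; Q'(t) = 4(t + 1) vanishes at t ∈ {-1}.
Local minima of P (where P''>0): P(3)=-18. Local minima of Q: Q(-1)=-2.
So the global minimum of V is P(3) + Q(-1) = -18 − 2 = -20, attained at (3, -1).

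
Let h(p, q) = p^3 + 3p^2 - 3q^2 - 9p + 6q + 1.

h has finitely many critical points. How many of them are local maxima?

h separates as a function of p plus a function of q, so ∇h=0 decouples.
∂h/∂p = 3(p - 1)(p + 3) = 0 at p ∈ {-3, 1}; ∂h/∂q = -6(q - 1) = 0 at q ∈ {1}.
The Hessian is diagonal: diag(h_pp, h_qq). Second derivatives: h_pp(-3)=-12, h_pp(1)=12; h_qq(1)=-6.
Local maxima occur where both diagonal entries negative: (-3, 1). Count: 1.

1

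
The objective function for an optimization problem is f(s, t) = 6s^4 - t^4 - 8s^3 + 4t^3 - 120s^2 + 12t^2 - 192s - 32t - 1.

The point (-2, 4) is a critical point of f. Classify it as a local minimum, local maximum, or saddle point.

saddle point

The mixed partial ∂²f/∂s∂t is 0, so the Hessian at any point is diag(f_ss, f_tt) = diag(24(3s^2 - 2s - 10), 12(-t^2 + 2t + 2)).
At (-2, 4): H = diag(144, -72).
The eigenvalues have opposite signs, so H is indefinite: a saddle point.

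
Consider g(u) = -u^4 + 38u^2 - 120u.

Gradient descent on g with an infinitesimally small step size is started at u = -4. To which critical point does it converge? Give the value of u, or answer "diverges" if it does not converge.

2

g'(u) = -4(u - 3)(u - 2)(u + 5), so g'(-4) = -168.
Gradient descent moves in the -g' direction, i.e. u is increasing.
The nearest critical point in that direction is u = 2, where g'' = 28 > 0 (a local minimum). The iterate converges there.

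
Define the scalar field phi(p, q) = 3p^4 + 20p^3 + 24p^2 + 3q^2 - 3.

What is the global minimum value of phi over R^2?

phi(p,q) separates as A(p) + B(q) − 3, so its minimum is min A + min B − 3.
A'(p) = 12p(p + 1)(p + 4) vanishes at p ∈ {-4, -1, 0}; B'(q) = 6q vanishes at q ∈ {0}.
Local minima of A (where A''>0): A(-4)=-128, A(0)=0. Local minima of B: B(0)=0.
So the global minimum of phi is A(-4) + B(0) − 3 = -128 + 0 − 3 = -131, attained at (-4, 0).

-131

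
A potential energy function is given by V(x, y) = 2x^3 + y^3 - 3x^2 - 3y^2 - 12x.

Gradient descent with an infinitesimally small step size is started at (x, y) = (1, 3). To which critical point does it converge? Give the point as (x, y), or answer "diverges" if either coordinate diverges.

(2, 2)

V is separable, so gradient descent decouples: x follows -∂V/∂x, y follows -∂V/∂y.
∂V/∂x = 6(x - 2)(x + 1); at x=1 this is -12, so x increases.
∂V/∂y = 3y(y - 2); at y=3 this is 9, so y decreases.
x converges to its nearest critical value 2 (a local min of the x-part); y converges to 2. The iterate converges to (2, 2).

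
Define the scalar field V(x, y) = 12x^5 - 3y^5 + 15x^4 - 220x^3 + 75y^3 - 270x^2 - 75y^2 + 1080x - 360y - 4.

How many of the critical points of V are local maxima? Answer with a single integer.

V separates as a function of x plus a function of y, so ∇V=0 decouples.
∂V/∂x = 60(x - 3)(x - 1)(x + 2)(x + 3) = 0 at x ∈ {-3, -2, 1, 3}; ∂V/∂y = -15(y - 3)(y - 2)(y + 1)(y + 4) = 0 at y ∈ {-4, -1, 2, 3}.
The Hessian is diagonal: diag(V_xx, V_yy). Second derivatives: V_xx(-3)=-1440, V_xx(-2)=900, V_xx(1)=-1440, V_xx(3)=3600; V_yy(-4)=1890, V_yy(-1)=-540, V_yy(2)=270, V_yy(3)=-420.
Local maxima occur where both diagonal entries negative: (-3, -1), (-3, 3), (1, -1), (1, 3). Count: 4.

4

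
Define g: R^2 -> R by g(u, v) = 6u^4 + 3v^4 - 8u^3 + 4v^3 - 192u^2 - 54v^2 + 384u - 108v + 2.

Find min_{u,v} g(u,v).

g(u,v) separates as P(u) + Q(v) + 2, so its minimum is min P + min Q + 2.
P'(u) = 24(u - 4)(u - 1)(u + 4) vanishes at u ∈ {-4, 1, 4}; Q'(v) = 12(v - 3)(v + 1)(v + 3) vanishes at v ∈ {-3, -1, 3}.
Local minima of P (where P''>0): P(-4)=-2560, P(4)=-512. Local minima of Q: Q(-3)=-27, Q(3)=-459.
So the global minimum of g is P(-4) + Q(3) + 2 = -2560 − 459 + 2 = -3017, attained at (-4, 3).

-3017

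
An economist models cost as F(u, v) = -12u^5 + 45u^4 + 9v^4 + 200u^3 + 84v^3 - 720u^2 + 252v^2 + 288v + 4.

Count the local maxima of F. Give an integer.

F separates as a function of u plus a function of v, so ∇F=0 decouples.
∂F/∂u = -60u(u - 4)(u - 2)(u + 3) = 0 at u ∈ {-3, 0, 2, 4}; ∂F/∂v = 36(v + 1)(v + 2)(v + 4) = 0 at v ∈ {-4, -2, -1}.
The Hessian is diagonal: diag(F_uu, F_vv). Second derivatives: F_uu(-3)=6300, F_uu(0)=-1440, F_uu(2)=1200, F_uu(4)=-3360; F_vv(-4)=216, F_vv(-2)=-72, F_vv(-1)=108.
Local maxima occur where both diagonal entries negative: (0, -2), (4, -2). Count: 2.

2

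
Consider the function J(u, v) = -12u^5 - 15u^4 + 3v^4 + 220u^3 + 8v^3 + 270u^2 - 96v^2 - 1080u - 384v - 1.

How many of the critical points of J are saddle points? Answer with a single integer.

J separates as a function of u plus a function of v, so ∇J=0 decouples.
∂J/∂u = -60(u - 3)(u - 1)(u + 2)(u + 3) = 0 at u ∈ {-3, -2, 1, 3}; ∂J/∂v = 12(v - 4)(v + 2)(v + 4) = 0 at v ∈ {-4, -2, 4}.
The Hessian is diagonal: diag(J_uu, J_vv). Second derivatives: J_uu(-3)=1440, J_uu(-2)=-900, J_uu(1)=1440, J_uu(3)=-3600; J_vv(-4)=192, J_vv(-2)=-144, J_vv(4)=576.
Saddle points occur where the two diagonal entries have opposite signs: (-3, -2), (-2, -4), (-2, 4), (1, -2), (3, -4), (3, 4). Count: 6.

6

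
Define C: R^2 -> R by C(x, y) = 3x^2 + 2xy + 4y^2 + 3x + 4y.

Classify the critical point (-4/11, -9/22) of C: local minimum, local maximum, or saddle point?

The Hessian of C is constant: H = [[6, 2], [2, 8]].
det(H) = 6·8 − 2² = 44.
det(H) > 0 and tr(H) = 14 > 0, so H is positive definite and the point is a local minimum.

local minimum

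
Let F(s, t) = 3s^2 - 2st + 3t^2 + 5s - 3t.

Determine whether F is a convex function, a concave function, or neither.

convex

F is quadratic, so its Hessian is the constant matrix H = [[6, -2], [-2, 6]].
det(H) = 32, tr(H) = 12.
det(H) > 0 and tr(H) > 0, so H is positive definite everywhere: convex.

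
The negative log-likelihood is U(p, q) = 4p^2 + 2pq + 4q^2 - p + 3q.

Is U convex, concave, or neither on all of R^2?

convex

U is quadratic, so its Hessian is the constant matrix H = [[8, 2], [2, 8]].
det(H) = 60, tr(H) = 16.
det(H) > 0 and tr(H) > 0, so H is positive definite everywhere: convex.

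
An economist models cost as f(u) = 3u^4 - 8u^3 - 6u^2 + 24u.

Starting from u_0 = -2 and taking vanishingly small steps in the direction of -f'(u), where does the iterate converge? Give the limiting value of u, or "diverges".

f'(u) = 12(u - 2)(u - 1)(u + 1), so f'(-2) = -144.
Gradient descent moves in the -f' direction, i.e. u is increasing.
The nearest critical point in that direction is u = -1, where f'' = 72 > 0 (a local minimum). The iterate converges there.

-1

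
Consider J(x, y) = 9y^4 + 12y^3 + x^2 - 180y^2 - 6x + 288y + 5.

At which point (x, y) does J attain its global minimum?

J(x,y) separates as P(x) + Q(y) + 5, so its minimum is min P + min Q + 5.
P'(x) = 2x - 6 vanishes at x ∈ {3}; Q'(y) = 36(y - 2)(y - 1)(y + 4) vanishes at y ∈ {-4, 1, 2}.
Local minima of P (where P''>0): P(3)=-9. Local minima of Q: Q(-4)=-2496, Q(2)=96.
So the global minimum of J is P(3) + Q(-4) + 5 = -9 − 2496 + 5 = -2500, attained at (3, -4).

(3, -4)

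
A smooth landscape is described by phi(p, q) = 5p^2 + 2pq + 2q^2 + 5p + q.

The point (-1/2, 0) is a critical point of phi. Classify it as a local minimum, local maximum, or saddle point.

The Hessian of phi is constant: H = [[10, 2], [2, 4]].
det(H) = 10·4 − 2² = 36.
det(H) > 0 and tr(H) = 14 > 0, so H is positive definite and the point is a local minimum.

local minimum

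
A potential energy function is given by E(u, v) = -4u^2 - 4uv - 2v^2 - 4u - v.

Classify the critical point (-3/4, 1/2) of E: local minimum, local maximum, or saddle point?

The Hessian of E is constant: H = [[-8, -4], [-4, -4]].
det(H) = (-8)·(-4) − (-4)² = 16.
det(H) > 0 and tr(H) = -12 < 0, so H is negative definite and the point is a local maximum.

local maximum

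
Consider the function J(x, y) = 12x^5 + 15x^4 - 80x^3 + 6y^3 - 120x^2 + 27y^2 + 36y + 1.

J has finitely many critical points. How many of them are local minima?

J separates as a function of x plus a function of y, so ∇J=0 decouples.
∂J/∂x = 60x(x - 2)(x + 1)(x + 2) = 0 at x ∈ {-2, -1, 0, 2}; ∂J/∂y = 18(y + 1)(y + 2) = 0 at y ∈ {-2, -1}.
The Hessian is diagonal: diag(J_xx, J_yy). Second derivatives: J_xx(-2)=-480, J_xx(-1)=180, J_xx(0)=-240, J_xx(2)=1440; J_yy(-2)=-18, J_yy(-1)=18.
Local minima occur where both diagonal entries positive: (-1, -1), (2, -1). Count: 2.

2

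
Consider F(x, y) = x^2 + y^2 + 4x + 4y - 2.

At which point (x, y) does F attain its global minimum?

F(x,y) separates as P(x) + Q(y) − 2, so its minimum is min P + min Q − 2.
P'(x) = 2x + 4 vanishes at x ∈ {-2}; Q'(y) = 2y + 4 vanishes at y ∈ {-2}.
Local minima of P (where P''>0): P(-2)=-4. Local minima of Q: Q(-2)=-4.
So the global minimum of F is P(-2) + Q(-2) − 2 = -4 − 4 − 2 = -10, attained at (-2, -2).

(-2, -2)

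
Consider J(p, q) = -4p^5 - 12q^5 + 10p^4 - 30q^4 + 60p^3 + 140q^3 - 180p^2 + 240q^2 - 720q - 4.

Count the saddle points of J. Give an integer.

J separates as a function of p plus a function of q, so ∇J=0 decouples.
∂J/∂p = -20p(p - 3)(p - 2)(p + 3) = 0 at p ∈ {-3, 0, 2, 3}; ∂J/∂q = -60(q - 2)(q - 1)(q + 2)(q + 3) = 0 at q ∈ {-3, -2, 1, 2}.
The Hessian is diagonal: diag(J_pp, J_qq). Second derivatives: J_pp(-3)=1800, J_pp(0)=-360, J_pp(2)=200, J_pp(3)=-360; J_qq(-3)=1200, J_qq(-2)=-720, J_qq(1)=720, J_qq(2)=-1200.
Saddle points occur where the two diagonal entries have opposite signs: (-3, -2), (-3, 2), (0, -3), (0, 1), (2, -2), (2, 2), (3, -3), (3, 1). Count: 8.

8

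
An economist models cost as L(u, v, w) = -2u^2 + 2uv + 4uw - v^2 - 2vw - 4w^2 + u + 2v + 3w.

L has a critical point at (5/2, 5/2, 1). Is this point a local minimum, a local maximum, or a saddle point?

local maximum

The Hessian is constant: H = [[-4, 2, 4], [2, -2, -2], [4, -2, -8]].
Leading principal minors: Δ₁ = -4, Δ₂ = 4, Δ₃ = -16.
The minors alternate sign starting negative (−, +, −), so H is negative definite: a local maximum.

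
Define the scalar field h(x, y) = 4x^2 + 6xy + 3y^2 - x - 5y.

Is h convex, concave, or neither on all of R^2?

convex

h is quadratic, so its Hessian is the constant matrix H = [[8, 6], [6, 6]].
det(H) = 12, tr(H) = 14.
det(H) > 0 and tr(H) > 0, so H is positive definite everywhere: convex.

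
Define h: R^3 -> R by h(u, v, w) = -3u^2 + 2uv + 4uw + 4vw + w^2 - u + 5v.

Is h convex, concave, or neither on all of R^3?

neither

h is quadratic, so its Hessian is the constant matrix H = [[-6, 2, 4], [2, 0, 4], [4, 4, 2]].
Leading principal minors: -6, -4, 152.
Neither pattern holds ⇒ H is indefinite ⇒ neither convex nor concave.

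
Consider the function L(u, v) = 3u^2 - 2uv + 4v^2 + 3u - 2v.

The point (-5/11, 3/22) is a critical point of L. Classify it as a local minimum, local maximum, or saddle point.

local minimum

The Hessian of L is constant: H = [[6, -2], [-2, 8]].
det(H) = 6·8 − (-2)² = 44.
det(H) > 0 and tr(H) = 14 > 0, so H is positive definite and the point is a local minimum.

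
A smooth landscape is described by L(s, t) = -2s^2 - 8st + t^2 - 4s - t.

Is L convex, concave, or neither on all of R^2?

L is quadratic, so its Hessian is the constant matrix H = [[-4, -8], [-8, 2]].
det(H) = -72, tr(H) = -2.
det(H) < 0, so H is indefinite: neither convex nor concave.

neither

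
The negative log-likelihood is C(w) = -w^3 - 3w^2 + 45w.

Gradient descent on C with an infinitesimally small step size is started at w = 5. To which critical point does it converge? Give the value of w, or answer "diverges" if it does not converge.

C'(w) = -3(w - 3)(w + 5), so C'(5) = -60.
Gradient descent moves in the -C' direction, i.e. w is increasing.
There is no critical point above w=5, and C' keeps the same sign, so the iterate runs off to +∞.

diverges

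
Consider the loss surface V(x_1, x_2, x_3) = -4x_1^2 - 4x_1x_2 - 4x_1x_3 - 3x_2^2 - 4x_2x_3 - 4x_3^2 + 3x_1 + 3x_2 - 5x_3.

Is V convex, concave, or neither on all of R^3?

V is quadratic, so its Hessian is the constant matrix H = [[-8, -4, -4], [-4, -6, -4], [-4, -4, -8]].
Leading principal minors: -8, 32, -160.
Signs alternate −, +, − ⇒ H ≺ 0 ⇒ concave.

concave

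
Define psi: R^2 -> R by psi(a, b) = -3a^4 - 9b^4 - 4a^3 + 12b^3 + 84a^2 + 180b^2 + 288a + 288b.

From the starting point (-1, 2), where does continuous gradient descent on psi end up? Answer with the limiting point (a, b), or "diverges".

psi is separable, so gradient descent decouples: a follows -∂psi/∂a, b follows -∂psi/∂b.
∂psi/∂a = -12(a - 4)(a + 2)(a + 3); at a=-1 this is 120, so a decreases.
∂psi/∂b = -36(b - 4)(b + 1)(b + 2); at b=2 this is 864, so b decreases.
a converges to its nearest critical value -2 (a local min of the a-part); b converges to -1. The iterate converges to (-2, -1).

(-2, -1)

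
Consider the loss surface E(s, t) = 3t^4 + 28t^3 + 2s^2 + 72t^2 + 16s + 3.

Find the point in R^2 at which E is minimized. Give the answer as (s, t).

(-4, 0)

E(s,t) separates as P(s) + Q(t) + 3, so its minimum is min P + min Q + 3.
P'(s) = 4s + 16 vanishes at s ∈ {-4}; Q'(t) = 12t(t + 3)(t + 4) vanishes at t ∈ {-4, -3, 0}.
Local minima of P (where P''>0): P(-4)=-32. Local minima of Q: Q(-4)=128, Q(0)=0.
So the global minimum of E is P(-4) + Q(0) + 3 = -32 + 0 + 3 = -29, attained at (-4, 0).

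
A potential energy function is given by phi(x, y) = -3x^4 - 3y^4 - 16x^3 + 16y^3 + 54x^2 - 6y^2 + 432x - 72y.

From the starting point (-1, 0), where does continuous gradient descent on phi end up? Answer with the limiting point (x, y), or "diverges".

phi is separable, so gradient descent decouples: x follows -∂phi/∂x, y follows -∂phi/∂y.
∂phi/∂x = -12(x - 3)(x + 3)(x + 4); at x=-1 this is 288, so x decreases.
∂phi/∂y = -12(y - 3)(y - 2)(y + 1); at y=0 this is -72, so y increases.
x converges to its nearest critical value -3 (a local min of the x-part); y converges to 2. The iterate converges to (-3, 2).

(-3, 2)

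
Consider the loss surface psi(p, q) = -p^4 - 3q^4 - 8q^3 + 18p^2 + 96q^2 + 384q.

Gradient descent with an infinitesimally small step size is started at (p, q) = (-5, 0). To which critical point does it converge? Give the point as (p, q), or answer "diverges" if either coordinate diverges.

diverges

psi is separable, so gradient descent decouples: p follows -∂psi/∂p, q follows -∂psi/∂q.
∂psi/∂p = -4p(p - 3)(p + 3); at p=-5 this is 320, so p decreases.
∂psi/∂q = -12(q - 4)(q + 2)(q + 4); at q=0 this is 384, so q decreases.
The p-coordinate has no critical point in that direction and runs off to infinity.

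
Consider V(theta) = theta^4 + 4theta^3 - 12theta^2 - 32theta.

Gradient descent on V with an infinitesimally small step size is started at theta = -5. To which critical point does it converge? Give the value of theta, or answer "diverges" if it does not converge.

V'(theta) = 4(theta - 2)(theta + 1)(theta + 4), so V'(-5) = -112.
Gradient descent moves in the -V' direction, i.e. theta is increasing.
The nearest critical point in that direction is theta = -4, where V'' = 72 > 0 (a local minimum). The iterate converges there.

-4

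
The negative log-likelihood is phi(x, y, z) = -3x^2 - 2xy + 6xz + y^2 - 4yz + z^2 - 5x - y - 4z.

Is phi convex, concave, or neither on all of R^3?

neither

phi is quadratic, so its Hessian is the constant matrix H = [[-6, -2, 6], [-2, 2, -4], [6, -4, 2]].
Leading principal minors: -6, -16, 88.
Neither pattern holds ⇒ H is indefinite ⇒ neither convex nor concave.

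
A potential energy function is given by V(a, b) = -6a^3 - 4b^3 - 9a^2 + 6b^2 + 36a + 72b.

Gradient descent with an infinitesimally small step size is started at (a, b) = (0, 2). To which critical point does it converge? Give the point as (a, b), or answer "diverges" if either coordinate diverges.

V is separable, so gradient descent decouples: a follows -∂V/∂a, b follows -∂V/∂b.
∂V/∂a = -18(a - 1)(a + 2); at a=0 this is 36, so a decreases.
∂V/∂b = -12(b - 3)(b + 2); at b=2 this is 48, so b decreases.
a converges to its nearest critical value -2 (a local min of the a-part); b converges to -2. The iterate converges to (-2, -2).

(-2, -2)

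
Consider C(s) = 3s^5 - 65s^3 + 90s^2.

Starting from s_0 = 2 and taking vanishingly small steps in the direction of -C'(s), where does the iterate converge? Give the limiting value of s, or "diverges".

3

C'(s) = 15s(s - 3)(s - 1)(s + 4), so C'(2) = -180.
Gradient descent moves in the -C' direction, i.e. s is increasing.
The nearest critical point in that direction is s = 3, where C'' = 630 > 0 (a local minimum). The iterate converges there.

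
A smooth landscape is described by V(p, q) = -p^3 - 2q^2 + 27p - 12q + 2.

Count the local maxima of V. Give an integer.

1

V separates as a function of p plus a function of q, so ∇V=0 decouples.
∂V/∂p = -3(p - 3)(p + 3) = 0 at p ∈ {-3, 3}; ∂V/∂q = -4(q + 3) = 0 at q ∈ {-3}.
The Hessian is diagonal: diag(V_pp, V_qq). Second derivatives: V_pp(-3)=18, V_pp(3)=-18; V_qq(-3)=-4.
Local maxima occur where both diagonal entries negative: (3, -3). Count: 1.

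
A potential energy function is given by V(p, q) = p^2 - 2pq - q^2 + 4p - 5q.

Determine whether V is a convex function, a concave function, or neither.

V is quadratic, so its Hessian is the constant matrix H = [[2, -2], [-2, -2]].
det(H) = -8, tr(H) = 0.
det(H) < 0, so H is indefinite: neither convex nor concave.

neither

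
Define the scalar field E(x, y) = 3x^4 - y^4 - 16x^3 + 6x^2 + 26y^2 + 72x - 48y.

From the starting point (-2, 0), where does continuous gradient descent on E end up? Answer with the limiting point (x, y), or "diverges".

E is separable, so gradient descent decouples: x follows -∂E/∂x, y follows -∂E/∂y.
∂E/∂x = 12(x - 3)(x - 2)(x + 1); at x=-2 this is -240, so x increases.
∂E/∂y = -4(y - 3)(y - 1)(y + 4); at y=0 this is -48, so y increases.
x converges to its nearest critical value -1 (a local min of the x-part); y converges to 1. The iterate converges to (-1, 1).

(-1, 1)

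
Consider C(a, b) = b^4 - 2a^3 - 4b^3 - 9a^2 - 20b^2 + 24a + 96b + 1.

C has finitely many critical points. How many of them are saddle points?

C separates as a function of a plus a function of b, so ∇C=0 decouples.
∂C/∂a = -6(a - 1)(a + 4) = 0 at a ∈ {-4, 1}; ∂C/∂b = 4(b - 4)(b - 2)(b + 3) = 0 at b ∈ {-3, 2, 4}.
The Hessian is diagonal: diag(C_aa, C_bb). Second derivatives: C_aa(-4)=30, C_aa(1)=-30; C_bb(-3)=140, C_bb(2)=-40, C_bb(4)=56.
Saddle points occur where the two diagonal entries have opposite signs: (-4, 2), (1, -3), (1, 4). Count: 3.

3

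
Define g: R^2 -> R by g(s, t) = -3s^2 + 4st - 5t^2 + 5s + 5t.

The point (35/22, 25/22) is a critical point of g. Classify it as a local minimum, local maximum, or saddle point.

The Hessian of g is constant: H = [[-6, 4], [4, -10]].
det(H) = (-6)·(-10) − 4² = 44.
det(H) > 0 and tr(H) = -16 < 0, so H is negative definite and the point is a local maximum.

local maximum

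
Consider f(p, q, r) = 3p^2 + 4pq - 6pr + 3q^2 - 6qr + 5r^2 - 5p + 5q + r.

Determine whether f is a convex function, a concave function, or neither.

f is quadratic, so its Hessian is the constant matrix H = [[6, 4, -6], [4, 6, -6], [-6, -6, 10]].
Leading principal minors: 6, 20, 56.
All positive ⇒ H ≻ 0 ⇒ convex.

convex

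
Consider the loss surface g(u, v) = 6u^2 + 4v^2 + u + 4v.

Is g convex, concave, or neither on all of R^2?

convex

g is quadratic, so its Hessian is the constant matrix H = [[12, 0], [0, 8]].
det(H) = 96, tr(H) = 20.
det(H) > 0 and tr(H) > 0, so H is positive definite everywhere: convex.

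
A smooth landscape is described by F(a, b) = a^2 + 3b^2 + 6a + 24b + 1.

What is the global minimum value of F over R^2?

F(a,b) separates as P(a) + Q(b) + 1, so its minimum is min P + min Q + 1.
P'(a) = 2a + 6 vanishes at a ∈ {-3}; Q'(b) = 6b + 24 vanishes at b ∈ {-4}.
Local minima of P (where P''>0): P(-3)=-9. Local minima of Q: Q(-4)=-48.
So the global minimum of F is P(-3) + Q(-4) + 1 = -9 − 48 + 1 = -56, attained at (-3, -4).

-56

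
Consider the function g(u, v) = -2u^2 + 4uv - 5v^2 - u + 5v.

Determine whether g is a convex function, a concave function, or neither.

g is quadratic, so its Hessian is the constant matrix H = [[-4, 4], [4, -10]].
det(H) = 24, tr(H) = -14.
det(H) > 0 and tr(H) < 0, so H is negative definite everywhere: concave.

concave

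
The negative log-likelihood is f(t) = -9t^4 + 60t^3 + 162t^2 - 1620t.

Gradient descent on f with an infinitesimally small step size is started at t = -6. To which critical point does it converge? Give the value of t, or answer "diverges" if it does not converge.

f'(t) = -36(t - 5)(t - 3)(t + 3), so f'(-6) = 10692.
Gradient descent moves in the -f' direction, i.e. t is decreasing.
There is no critical point below t=-6, and f' keeps the same sign, so the iterate runs off to −∞.

diverges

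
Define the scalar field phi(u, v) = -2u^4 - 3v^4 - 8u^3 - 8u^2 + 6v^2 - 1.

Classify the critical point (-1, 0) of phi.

local minimum

The mixed partial ∂²phi/∂u∂v is 0, so the Hessian at any point is diag(phi_uu, phi_vv) = diag(-8(3u^2 + 6u + 2), 12(-3v^2 + 1)).
At (-1, 0): H = diag(8, 12).
Both eigenvalues are positive, so H is positive definite: a local minimum.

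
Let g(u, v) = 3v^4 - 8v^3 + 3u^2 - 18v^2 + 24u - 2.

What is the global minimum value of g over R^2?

g(u,v) separates as P(u) + Q(v) − 2, so its minimum is min P + min Q − 2.
P'(u) = 6u + 24 vanishes at u ∈ {-4}; Q'(v) = 12v(v - 3)(v + 1) vanishes at v ∈ {-1, 0, 3}.
Local minima of P (where P''>0): P(-4)=-48. Local minima of Q: Q(-1)=-7, Q(3)=-135.
So the global minimum of g is P(-4) + Q(3) − 2 = -48 − 135 − 2 = -185, attained at (-4, 3).

-185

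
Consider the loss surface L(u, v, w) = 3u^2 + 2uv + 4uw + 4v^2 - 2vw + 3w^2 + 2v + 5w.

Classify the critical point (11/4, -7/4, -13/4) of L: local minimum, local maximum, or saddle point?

local minimum

The Hessian is constant: H = [[6, 2, 4], [2, 8, -2], [4, -2, 6]].
Leading principal minors: Δ₁ = 6, Δ₂ = 44, Δ₃ = 80.
All leading minors are positive, so H is positive definite: a local minimum.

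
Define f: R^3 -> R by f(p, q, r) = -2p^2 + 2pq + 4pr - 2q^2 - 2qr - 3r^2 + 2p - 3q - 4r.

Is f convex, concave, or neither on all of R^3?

f is quadratic, so its Hessian is the constant matrix H = [[-4, 2, 4], [2, -4, -2], [4, -2, -6]].
Leading principal minors: -4, 12, -24.
Signs alternate −, +, − ⇒ H ≺ 0 ⇒ concave.

concave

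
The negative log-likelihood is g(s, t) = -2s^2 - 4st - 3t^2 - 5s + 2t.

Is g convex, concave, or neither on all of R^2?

g is quadratic, so its Hessian is the constant matrix H = [[-4, -4], [-4, -6]].
det(H) = 8, tr(H) = -10.
det(H) > 0 and tr(H) < 0, so H is negative definite everywhere: concave.

concave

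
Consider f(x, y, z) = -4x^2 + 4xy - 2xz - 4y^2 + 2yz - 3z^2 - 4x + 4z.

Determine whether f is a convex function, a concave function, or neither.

f is quadratic, so its Hessian is the constant matrix H = [[-8, 4, -2], [4, -8, 2], [-2, 2, -6]].
Leading principal minors: -8, 48, -256.
Signs alternate −, +, − ⇒ H ≺ 0 ⇒ concave.

concave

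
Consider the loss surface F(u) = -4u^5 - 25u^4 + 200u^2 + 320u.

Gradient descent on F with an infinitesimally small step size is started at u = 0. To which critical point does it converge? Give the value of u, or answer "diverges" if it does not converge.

F'(u) = -20(u - 2)(u + 1)(u + 2)(u + 4), so F'(0) = 320.
Gradient descent moves in the -F' direction, i.e. u is decreasing.
The nearest critical point in that direction is u = -1, where F'' = 180 > 0 (a local minimum). The iterate converges there.

-1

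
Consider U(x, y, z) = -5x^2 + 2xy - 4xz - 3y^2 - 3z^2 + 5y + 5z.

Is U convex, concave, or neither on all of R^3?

U is quadratic, so its Hessian is the constant matrix H = [[-10, 2, -4], [2, -6, 0], [-4, 0, -6]].
Leading principal minors: -10, 56, -240.
Signs alternate −, +, − ⇒ H ≺ 0 ⇒ concave.

concave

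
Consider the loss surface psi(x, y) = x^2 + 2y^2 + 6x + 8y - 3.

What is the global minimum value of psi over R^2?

psi(x,y) separates as P(x) + Q(y) − 3, so its minimum is min P + min Q − 3.
P'(x) = 2x + 6 vanishes at x ∈ {-3}; Q'(y) = 4y + 8 vanishes at y ∈ {-2}.
Local minima of P (where P''>0): P(-3)=-9. Local minima of Q: Q(-2)=-8.
So the global minimum of psi is P(-3) + Q(-2) − 3 = -9 − 8 − 3 = -20, attained at (-3, -2).

-20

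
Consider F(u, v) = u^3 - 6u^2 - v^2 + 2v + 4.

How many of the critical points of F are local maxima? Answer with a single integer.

F separates as a function of u plus a function of v, so ∇F=0 decouples.
∂F/∂u = 3u(u - 4) = 0 at u ∈ {0, 4}; ∂F/∂v = -2(v - 1) = 0 at v ∈ {1}.
The Hessian is diagonal: diag(F_uu, F_vv). Second derivatives: F_uu(0)=-12, F_uu(4)=12; F_vv(1)=-2.
Local maxima occur where both diagonal entries negative: (0, 1). Count: 1.

1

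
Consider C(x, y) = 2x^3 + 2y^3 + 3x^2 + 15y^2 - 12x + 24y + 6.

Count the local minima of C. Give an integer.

C separates as a function of x plus a function of y, so ∇C=0 decouples.
∂C/∂x = 6(x - 1)(x + 2) = 0 at x ∈ {-2, 1}; ∂C/∂y = 6(y + 1)(y + 4) = 0 at y ∈ {-4, -1}.
The Hessian is diagonal: diag(C_xx, C_yy). Second derivatives: C_xx(-2)=-18, C_xx(1)=18; C_yy(-4)=-18, C_yy(-1)=18.
Local minima occur where both diagonal entries positive: (1, -1). Count: 1.

1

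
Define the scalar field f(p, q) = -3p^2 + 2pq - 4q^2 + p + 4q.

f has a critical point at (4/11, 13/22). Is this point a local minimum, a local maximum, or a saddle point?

local maximum

The Hessian of f is constant: H = [[-6, 2], [2, -8]].
det(H) = (-6)·(-8) − 2² = 44.
det(H) > 0 and tr(H) = -14 < 0, so H is negative definite and the point is a local maximum.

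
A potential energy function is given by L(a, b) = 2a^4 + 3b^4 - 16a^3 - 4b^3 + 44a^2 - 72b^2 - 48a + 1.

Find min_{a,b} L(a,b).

-657

L(a,b) separates as P(a) + Q(b) + 1, so its minimum is min P + min Q + 1.
P'(a) = 8(a - 3)(a - 2)(a - 1) vanishes at a ∈ {1, 2, 3}; Q'(b) = 12b(b - 4)(b + 3) vanishes at b ∈ {-3, 0, 4}.
Local minima of P (where P''>0): P(1)=-18, P(3)=-18. Local minima of Q: Q(-3)=-297, Q(4)=-640.
So the global minimum of L is P(1) + Q(4) + 1 = -18 − 640 + 1 = -657, attained at (1, 4).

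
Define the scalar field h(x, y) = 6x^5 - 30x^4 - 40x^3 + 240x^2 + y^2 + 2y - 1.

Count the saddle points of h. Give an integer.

h separates as a function of x plus a function of y, so ∇h=0 decouples.
∂h/∂x = 30x(x - 4)(x - 2)(x + 2) = 0 at x ∈ {-2, 0, 2, 4}; ∂h/∂y = 2(y + 1) = 0 at y ∈ {-1}.
The Hessian is diagonal: diag(h_xx, h_yy). Second derivatives: h_xx(-2)=-1440, h_xx(0)=480, h_xx(2)=-480, h_xx(4)=1440; h_yy(-1)=2.
Saddle points occur where the two diagonal entries have opposite signs: (-2, -1), (2, -1). Count: 2.

2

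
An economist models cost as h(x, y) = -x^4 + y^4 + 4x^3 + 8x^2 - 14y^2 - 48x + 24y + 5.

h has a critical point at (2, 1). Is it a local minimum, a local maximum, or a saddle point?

The mixed partial ∂²h/∂x∂y is 0, so the Hessian at any point is diag(h_xx, h_yy) = diag(4(-3x^2 + 6x + 4), 4(3y^2 - 7)).
At (2, 1): H = diag(16, -16).
The eigenvalues have opposite signs, so H is indefinite: a saddle point.

saddle point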